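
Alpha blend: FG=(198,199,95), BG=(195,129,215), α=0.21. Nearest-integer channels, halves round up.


C = α×F + (1-α)×B, with 1-α = 0.79
R: 0.21×198 + 0.79×195 = 41.58 + 154.05 = 195.63 → 196
G: 0.21×199 + 0.79×129 = 41.79 + 101.91 = 143.70 → 144
B: 0.21×95 + 0.79×215 = 19.95 + 169.85 = 189.80 → 190
= RGB(196, 144, 190)


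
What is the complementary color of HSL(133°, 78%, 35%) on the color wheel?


Complement = opposite side of color wheel = hue + 180°
H' = (133 + 180) mod 360 = 313°
S and L unchanged.
= HSL(313°, 78%, 35%)


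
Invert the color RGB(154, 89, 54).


Invert: (255-R, 255-G, 255-B)
R: 255-154 = 101
G: 255-89 = 166
B: 255-54 = 201
= RGB(101, 166, 201)


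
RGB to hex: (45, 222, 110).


R = 45 → 2D (hex)
G = 222 → DE (hex)
B = 110 → 6E (hex)
Hex = #2DDE6E


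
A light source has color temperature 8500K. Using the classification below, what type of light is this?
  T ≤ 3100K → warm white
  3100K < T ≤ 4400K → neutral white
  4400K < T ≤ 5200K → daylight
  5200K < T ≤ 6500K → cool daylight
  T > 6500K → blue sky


Temperature: 8500K
8500K > 6500K → blue sky
Classification: blue sky


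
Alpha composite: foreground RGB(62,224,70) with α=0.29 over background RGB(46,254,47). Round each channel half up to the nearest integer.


C = α×F + (1-α)×B, with 1-α = 0.71
R: 0.29×62 + 0.71×46 = 17.98 + 32.66 = 50.64 → 51
G: 0.29×224 + 0.71×254 = 64.96 + 180.34 = 245.30 → 245
B: 0.29×70 + 0.71×47 = 20.30 + 33.37 = 53.67 → 54
= RGB(51, 245, 54)


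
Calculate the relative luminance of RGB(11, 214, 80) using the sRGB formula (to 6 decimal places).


Linearize each channel (sRGB transfer function): c = v/255; c_lin = c/12.92 if c ≤ 0.04045, else ((c+0.055)/1.055)^2.4
  R: 11/255 ≈ 0.043137 > 0.04045 → ((0.043137+0.055)/1.055)^2.4 ≈ 0.003347
  G: 214/255 ≈ 0.839216 > 0.04045 → ((0.839216+0.055)/1.055)^2.4 ≈ 0.672443
  B: 80/255 ≈ 0.313725 > 0.04045 → ((0.313725+0.055)/1.055)^2.4 ≈ 0.080220
R_lin = 0.003347, G_lin = 0.672443, B_lin = 0.080220
L = 0.2126×R + 0.7152×G + 0.0722×B
L = 0.2126×0.003347 + 0.7152×0.672443 + 0.0722×0.080220
L ≈ 0.487435


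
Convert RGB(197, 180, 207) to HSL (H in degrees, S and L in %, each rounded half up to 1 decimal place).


Normalize: R'=197/255≈0.7725, G'=180/255≈0.7059, B'=207/255≈0.8118
Max=207/255, Min=180/255, Δ=Max-Min=27/255
L = (Max+Min)/2 = (207+180)/510 = 387/510 = 0.75882… → L = 75.9%
L > 0.5 → S = Δ/(2-Max-Min) = 27/(510-207-180) = 27/123 = 0.21951… → S = 22.0%
(the 1/255 factors cancel in S and H, so raw channel differences can be used)
Max is B' → H = 60 × ((R-G)/Δ + 4) = 60 × ((197-180)/27 + 4)
  17/27 + 4 = 0.6296… + 4 = 4.6296…
  H = 60 × 4.6296… = 277.777…° → H = 277.8°
= HSL(277.8°, 22.0%, 75.9%)


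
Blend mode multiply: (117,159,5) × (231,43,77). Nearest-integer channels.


Multiply: C = A×B/255, rounded to nearest integer
R: 117×231/255 = 27027/255 ≈ 105.988 → 106
G: 159×43/255 = 6837/255 ≈ 26.812 → 27
B: 5×77/255 = 385/255 ≈ 1.510 → 2
= RGB(106, 27, 2)


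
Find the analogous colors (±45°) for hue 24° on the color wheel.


Base hue: 24°
Left analog: (24 - 45) mod 360 = 339°
Right analog: (24 + 45) mod 360 = 69°
Analogous hues = 339° and 69°


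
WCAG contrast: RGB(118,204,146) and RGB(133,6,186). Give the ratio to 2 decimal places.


Linearize each sRGB channel c=v/255: c/12.92 if c ≤ 0.04045 else ((c+0.055)/1.055)^2.4
L = 0.2126×R_lin + 0.7152×G_lin + 0.0722×B_lin
Color 1 (118,204,146):
  R=118: 118/255≈0.4627 > 0.04045 → ((0.4627+0.055)/1.055)^2.4 ≈ 0.18116
  G=204: 204/255≈0.8000 > 0.04045 → ((0.8000+0.055)/1.055)^2.4 ≈ 0.60383
  B=146: 146/255≈0.5725 > 0.04045 → ((0.5725+0.055)/1.055)^2.4 ≈ 0.28744
  L1 = 0.2126×0.18116 + 0.7152×0.60383 + 0.0722×0.28744 ≈ 0.49113
Color 2 (133,6,186):
  R=133: 133/255≈0.5216 > 0.04045 → ((0.5216+0.055)/1.055)^2.4 ≈ 0.23455
  G=6: 6/255≈0.0235 ≤ 0.04045 → 0.0235/12.92 ≈ 0.00182
  B=186: 186/255≈0.7294 > 0.04045 → ((0.7294+0.055)/1.055)^2.4 ≈ 0.49102
  L2 = 0.2126×0.23455 + 0.7152×0.00182 + 0.0722×0.49102 ≈ 0.08662
Lighter = 0.49113, Darker = 0.08662
Ratio = (L_lighter + 0.05) / (L_darker + 0.05)
Ratio = (0.49113 + 0.05) / (0.08662 + 0.05) = 0.54113 / 0.13662 ≈ 3.9608
Ratio ≈ 3.96:1


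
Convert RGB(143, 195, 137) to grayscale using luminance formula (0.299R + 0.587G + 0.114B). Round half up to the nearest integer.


Gray = 0.299×R + 0.587×G + 0.114×B
Gray = 0.299×143 + 0.587×195 + 0.114×137
Gray = 42.757 + 114.465 + 15.618
Gray = 172.840 → round half up → 173
Gray = 173


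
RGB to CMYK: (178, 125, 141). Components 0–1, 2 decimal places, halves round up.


R'=178/255≈0.6980, G'=125/255≈0.4902, B'=141/255≈0.5529
K = 1 - max(R',G',B') = 1 - 178/255 = 77/255 = 0.30196… → 0.30
(1-R'-K)/(1-K) simplifies to (max-R)/max with max = 178:
C = (178-178)/178 = 0/178 = 0 → 0.00
M = (178-125)/178 = 53/178 = 0.29775… → 0.30
Y = (178-141)/178 = 37/178 = 0.20786… → 0.21
= CMYK(0.00, 0.30, 0.21, 0.30)


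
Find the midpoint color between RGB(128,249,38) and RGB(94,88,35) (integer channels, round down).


Midpoint: each channel = ⌊(C₁+C₂)/2⌋
R: ⌊(128+94)/2⌋ = 111
G: ⌊(249+88)/2⌋ = 168
B: ⌊(38+35)/2⌋ = 36
= RGB(111, 168, 36)


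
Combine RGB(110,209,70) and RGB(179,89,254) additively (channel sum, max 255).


Additive: each channel = min(255, C₁+C₂)
R: 110+179 = 289 → 255
G: 209+89 = 298 → 255
B: 70+254 = 324 → 255
= RGB(255, 255, 255)


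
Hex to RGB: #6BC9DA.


6B → 107 (R)
C9 → 201 (G)
DA → 218 (B)
= RGB(107, 201, 218)


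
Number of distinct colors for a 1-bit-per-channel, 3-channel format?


Total bits = 1 bits/channel × 3 channels = 3 bits
Distinct colors = 2^3
= 8 colors


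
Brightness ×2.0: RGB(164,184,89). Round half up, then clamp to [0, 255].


Multiply each channel by 2.0, round half up, clamp to [0, 255]
R: 164×2.0 = 328 → clamp → 255
G: 184×2.0 = 368 → clamp → 255
B: 89×2.0 = 178
= RGB(255, 255, 178)


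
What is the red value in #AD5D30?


Color: #AD5D30
R = AD = 173
G = 5D = 93
B = 30 = 48
Red = 173


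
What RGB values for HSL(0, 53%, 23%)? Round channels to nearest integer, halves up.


H=0°, S=0.53, L=0.23
C = (1-|2L-1|)×S = (1-|-0.54|)×0.53 = 0.2438
H' = H/60 = 0/60 ≈ 0.0000; X = C×(1-|H' mod 2 - 1|) = 0.0
m = L - C/2 = 0.23 - 0.1219 = 0.1081
Sector ⌊H'⌋ = 0 → (R',G',B') = (0.2438, 0.0, 0.0)
RGB = ((R'+m)×255, (G'+m)×255, (B'+m)×255) = (89.7345, 27.5655, 27.5655)
Round half up → RGB(90, 28, 28)


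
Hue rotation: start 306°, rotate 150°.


New hue = (H + rotation) mod 360
New hue = (306 + 150) mod 360
= 456 mod 360
= 96°


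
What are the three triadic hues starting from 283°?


Triadic: equally spaced at 120° intervals
H1 = 283°
H2 = (283 + 120) mod 360 = 43°
H3 = (283 + 240) mod 360 = 163°
Triadic = 283°, 43°, 163°


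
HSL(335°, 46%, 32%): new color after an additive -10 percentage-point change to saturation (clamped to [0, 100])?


Original S = 46%
Adjustment = -10 percentage points
New S = 46 + (-10) = 36
Clamp to [0, 100] → 36
= HSL(335°, 36%, 32%)


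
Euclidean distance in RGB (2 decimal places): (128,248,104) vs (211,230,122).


d = √[(R₁-R₂)² + (G₁-G₂)² + (B₁-B₂)²]
d = √[(128-211)² + (248-230)² + (104-122)²]
d = √[6889 + 324 + 324]
d = √7537
d ≈ 86.82


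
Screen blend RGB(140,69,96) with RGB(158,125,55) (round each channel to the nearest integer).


Screen: C = 255 - (255-A)×(255-B)/255, rounded to nearest integer
R: 255 - (255-140)×(255-158)/255 = 255 - 11155/255 ≈ 255 - 43.745 = 211.255 → 211
G: 255 - (255-69)×(255-125)/255 = 255 - 24180/255 ≈ 255 - 94.824 = 160.176 → 160
B: 255 - (255-96)×(255-55)/255 = 255 - 31800/255 ≈ 255 - 124.706 = 130.294 → 130
= RGB(211, 160, 130)


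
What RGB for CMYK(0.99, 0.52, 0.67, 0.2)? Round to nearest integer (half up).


R = 255 × (1-C) × (1-K) = 255 × 0.01 × 0.80 = 2.04 → 2
G = 255 × (1-M) × (1-K) = 255 × 0.48 × 0.80 = 97.92 → 98
B = 255 × (1-Y) × (1-K) = 255 × 0.33 × 0.80 = 67.32 → 67
= RGB(2, 98, 67)


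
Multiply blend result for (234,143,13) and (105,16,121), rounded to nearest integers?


Multiply: C = A×B/255, rounded to nearest integer
R: 234×105/255 = 24570/255 ≈ 96.353 → 96
G: 143×16/255 = 2288/255 ≈ 8.973 → 9
B: 13×121/255 = 1573/255 ≈ 6.169 → 6
= RGB(96, 9, 6)


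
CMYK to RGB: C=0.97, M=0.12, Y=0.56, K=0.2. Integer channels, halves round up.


R = 255 × (1-C) × (1-K) = 255 × 0.03 × 0.80 = 6.12 → 6
G = 255 × (1-M) × (1-K) = 255 × 0.88 × 0.80 = 179.52 → 180
B = 255 × (1-Y) × (1-K) = 255 × 0.44 × 0.80 = 89.76 → 90
= RGB(6, 180, 90)


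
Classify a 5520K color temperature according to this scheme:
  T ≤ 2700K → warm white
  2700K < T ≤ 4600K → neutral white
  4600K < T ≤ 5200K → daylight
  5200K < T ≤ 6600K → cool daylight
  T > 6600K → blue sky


Temperature: 5520K
5200K < 5520K ≤ 6600K → cool daylight
Classification: cool daylight


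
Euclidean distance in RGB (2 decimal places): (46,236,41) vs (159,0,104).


d = √[(R₁-R₂)² + (G₁-G₂)² + (B₁-B₂)²]
d = √[(46-159)² + (236-0)² + (41-104)²]
d = √[12769 + 55696 + 3969]
d = √72434
d ≈ 269.14


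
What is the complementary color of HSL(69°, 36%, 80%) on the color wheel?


Complement = opposite side of color wheel = hue + 180°
H' = (69 + 180) mod 360 = 249°
S and L unchanged.
= HSL(249°, 36%, 80%)


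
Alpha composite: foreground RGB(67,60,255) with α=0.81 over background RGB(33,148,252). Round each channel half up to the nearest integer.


C = α×F + (1-α)×B, with 1-α = 0.19
R: 0.81×67 + 0.19×33 = 54.27 + 6.27 = 60.54 → 61
G: 0.81×60 + 0.19×148 = 48.60 + 28.12 = 76.72 → 77
B: 0.81×255 + 0.19×252 = 206.55 + 47.88 = 254.43 → 254
= RGB(61, 77, 254)


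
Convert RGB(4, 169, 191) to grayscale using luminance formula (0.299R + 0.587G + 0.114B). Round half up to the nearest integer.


Gray = 0.299×R + 0.587×G + 0.114×B
Gray = 0.299×4 + 0.587×169 + 0.114×191
Gray = 1.196 + 99.203 + 21.774
Gray = 122.173 → round half up → 122
Gray = 122


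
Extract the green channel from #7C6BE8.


Color: #7C6BE8
R = 7C = 124
G = 6B = 107
B = E8 = 232
Green = 107


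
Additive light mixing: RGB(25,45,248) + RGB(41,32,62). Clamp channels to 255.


Additive: each channel = min(255, C₁+C₂)
R: 25+41 = 66 → 66
G: 45+32 = 77 → 77
B: 248+62 = 310 → 255
= RGB(66, 77, 255)


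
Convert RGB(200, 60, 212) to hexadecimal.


R = 200 → C8 (hex)
G = 60 → 3C (hex)
B = 212 → D4 (hex)
Hex = #C83CD4


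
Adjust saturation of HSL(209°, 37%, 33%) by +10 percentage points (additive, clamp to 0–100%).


Original S = 37%
Adjustment = +10 percentage points
New S = 37 + (10) = 47
Clamp to [0, 100] → 47
= HSL(209°, 47%, 33%)


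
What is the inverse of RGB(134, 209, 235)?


Invert: (255-R, 255-G, 255-B)
R: 255-134 = 121
G: 255-209 = 46
B: 255-235 = 20
= RGB(121, 46, 20)


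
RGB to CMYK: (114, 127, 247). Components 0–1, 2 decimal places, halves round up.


R'=114/255≈0.4471, G'=127/255≈0.4980, B'=247/255≈0.9686
K = 1 - max(R',G',B') = 1 - 247/255 = 8/255 = 0.03137… → 0.03
(1-R'-K)/(1-K) simplifies to (max-R)/max with max = 247:
C = (247-114)/247 = 133/247 = 0.53846… → 0.54
M = (247-127)/247 = 120/247 = 0.48582… → 0.49
Y = (247-247)/247 = 0/247 = 0 → 0.00
= CMYK(0.54, 0.49, 0.00, 0.03)


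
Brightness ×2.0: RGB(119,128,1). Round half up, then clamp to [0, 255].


Multiply each channel by 2.0, round half up, clamp to [0, 255]
R: 119×2.0 = 238
G: 128×2.0 = 256 → clamp → 255
B: 1×2.0 = 2
= RGB(238, 255, 2)


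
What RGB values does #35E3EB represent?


35 → 53 (R)
E3 → 227 (G)
EB → 235 (B)
= RGB(53, 227, 235)


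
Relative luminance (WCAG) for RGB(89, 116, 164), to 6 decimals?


Linearize each channel (sRGB transfer function): c = v/255; c_lin = c/12.92 if c ≤ 0.04045, else ((c+0.055)/1.055)^2.4
  R: 89/255 ≈ 0.349020 > 0.04045 → ((0.349020+0.055)/1.055)^2.4 ≈ 0.099899
  G: 116/255 ≈ 0.454902 > 0.04045 → ((0.454902+0.055)/1.055)^2.4 ≈ 0.174647
  B: 164/255 ≈ 0.643137 > 0.04045 → ((0.643137+0.055)/1.055)^2.4 ≈ 0.371238
R_lin = 0.099899, G_lin = 0.174647, B_lin = 0.371238
L = 0.2126×R + 0.7152×G + 0.0722×B
L = 0.2126×0.099899 + 0.7152×0.174647 + 0.0722×0.371238
L ≈ 0.172950


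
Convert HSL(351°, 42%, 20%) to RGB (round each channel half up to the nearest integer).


H=351°, S=0.42, L=0.20
C = (1-|2L-1|)×S = (1-|-0.60|)×0.42 = 0.168
H' = H/60 = 351/60 ≈ 5.8500; X = C×(1-|H' mod 2 - 1|) = 0.0252
m = L - C/2 = 0.20 - 0.084 = 0.116
Sector ⌊H'⌋ = 5 → (R',G',B') = (0.168, 0.0, 0.0252)
RGB = ((R'+m)×255, (G'+m)×255, (B'+m)×255) = (72.42, 29.58, 36.006)
Round half up → RGB(72, 30, 36)


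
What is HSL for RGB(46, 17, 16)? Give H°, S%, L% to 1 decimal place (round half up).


Normalize: R'=46/255≈0.1804, G'=17/255≈0.0667, B'=16/255≈0.0627
Max=46/255, Min=16/255, Δ=Max-Min=30/255
L = (Max+Min)/2 = (46+16)/510 = 62/510 = 0.12156… → L = 12.2%
L ≤ 0.5 → S = Δ/(Max+Min) = 30/(46+16) = 30/62 = 0.48387… → S = 48.4%
(the 1/255 factors cancel in S and H, so raw channel differences can be used)
Max is R' → H = 60 × (((G-B)/Δ) mod 6) = 60 × (((17-16)/30) mod 6)
  1/30 = 0.0333…
  H = 60 × 0.0333… = 2° → H = 2.0°
= HSL(2.0°, 48.4%, 12.2%)


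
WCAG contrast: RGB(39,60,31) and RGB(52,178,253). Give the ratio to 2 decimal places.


Linearize each sRGB channel c=v/255: c/12.92 if c ≤ 0.04045 else ((c+0.055)/1.055)^2.4
L = 0.2126×R_lin + 0.7152×G_lin + 0.0722×B_lin
Color 1 (39,60,31):
  R=39: 39/255≈0.1529 > 0.04045 → ((0.1529+0.055)/1.055)^2.4 ≈ 0.02029
  G=60: 60/255≈0.2353 > 0.04045 → ((0.2353+0.055)/1.055)^2.4 ≈ 0.04519
  B=31: 31/255≈0.1216 > 0.04045 → ((0.1216+0.055)/1.055)^2.4 ≈ 0.01370
  L1 = 0.2126×0.02029 + 0.7152×0.04519 + 0.0722×0.01370 ≈ 0.03762
Color 2 (52,178,253):
  R=52: 52/255≈0.2039 > 0.04045 → ((0.2039+0.055)/1.055)^2.4 ≈ 0.03434
  G=178: 178/255≈0.6980 > 0.04045 → ((0.6980+0.055)/1.055)^2.4 ≈ 0.44520
  B=253: 253/255≈0.9922 > 0.04045 → ((0.9922+0.055)/1.055)^2.4 ≈ 0.98225
  L2 = 0.2126×0.03434 + 0.7152×0.44520 + 0.0722×0.98225 ≈ 0.39663
Lighter = 0.39663, Darker = 0.03762
Ratio = (L_lighter + 0.05) / (L_darker + 0.05)
Ratio = (0.39663 + 0.05) / (0.03762 + 0.05) = 0.44663 / 0.08762 ≈ 5.0973
Ratio ≈ 5.10:1


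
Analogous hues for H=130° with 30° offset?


Base hue: 130°
Left analog: (130 - 30) mod 360 = 100°
Right analog: (130 + 30) mod 360 = 160°
Analogous hues = 100° and 160°


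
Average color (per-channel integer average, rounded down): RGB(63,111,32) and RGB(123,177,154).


Midpoint: each channel = ⌊(C₁+C₂)/2⌋
R: ⌊(63+123)/2⌋ = 93
G: ⌊(111+177)/2⌋ = 144
B: ⌊(32+154)/2⌋ = 93
= RGB(93, 144, 93)


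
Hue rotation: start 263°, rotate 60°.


New hue = (H + rotation) mod 360
New hue = (263 + 60) mod 360
= 323 mod 360
= 323°


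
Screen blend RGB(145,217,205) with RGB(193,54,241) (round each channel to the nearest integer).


Screen: C = 255 - (255-A)×(255-B)/255, rounded to nearest integer
R: 255 - (255-145)×(255-193)/255 = 255 - 6820/255 ≈ 255 - 26.745 = 228.255 → 228
G: 255 - (255-217)×(255-54)/255 = 255 - 7638/255 ≈ 255 - 29.953 = 225.047 → 225
B: 255 - (255-205)×(255-241)/255 = 255 - 700/255 ≈ 255 - 2.745 = 252.255 → 252
= RGB(228, 225, 252)


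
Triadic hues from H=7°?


Triadic: equally spaced at 120° intervals
H1 = 7°
H2 = (7 + 120) mod 360 = 127°
H3 = (7 + 240) mod 360 = 247°
Triadic = 7°, 127°, 247°


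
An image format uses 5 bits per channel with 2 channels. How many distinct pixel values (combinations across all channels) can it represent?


Total bits = 5 bits/channel × 2 channels = 10 bits
Distinct pixel values = 2^10
= 1,024 pixel values


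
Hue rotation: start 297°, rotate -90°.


New hue = (H + rotation) mod 360
New hue = (297 -90) mod 360
= 207 mod 360
= 207°


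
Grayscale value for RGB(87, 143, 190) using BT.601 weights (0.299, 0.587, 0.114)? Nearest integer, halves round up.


Gray = 0.299×R + 0.587×G + 0.114×B
Gray = 0.299×87 + 0.587×143 + 0.114×190
Gray = 26.013 + 83.941 + 21.660
Gray = 131.614 → round half up → 132
Gray = 132


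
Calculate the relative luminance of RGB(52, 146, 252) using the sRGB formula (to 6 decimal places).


Linearize each channel (sRGB transfer function): c = v/255; c_lin = c/12.92 if c ≤ 0.04045, else ((c+0.055)/1.055)^2.4
  R: 52/255 ≈ 0.203922 > 0.04045 → ((0.203922+0.055)/1.055)^2.4 ≈ 0.034340
  G: 146/255 ≈ 0.572549 > 0.04045 → ((0.572549+0.055)/1.055)^2.4 ≈ 0.287441
  B: 252/255 ≈ 0.988235 > 0.04045 → ((0.988235+0.055)/1.055)^2.4 ≈ 0.973445
R_lin = 0.034340, G_lin = 0.287441, B_lin = 0.973445
L = 0.2126×R + 0.7152×G + 0.0722×B
L = 0.2126×0.034340 + 0.7152×0.287441 + 0.0722×0.973445
L ≈ 0.283161


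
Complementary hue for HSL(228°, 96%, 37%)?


Complement = opposite side of color wheel = hue + 180°
H' = (228 + 180) mod 360 = 48°
S and L unchanged.
= HSL(48°, 96%, 37%)


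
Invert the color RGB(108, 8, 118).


Invert: (255-R, 255-G, 255-B)
R: 255-108 = 147
G: 255-8 = 247
B: 255-118 = 137
= RGB(147, 247, 137)


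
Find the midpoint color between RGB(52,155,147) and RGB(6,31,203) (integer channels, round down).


Midpoint: each channel = ⌊(C₁+C₂)/2⌋
R: ⌊(52+6)/2⌋ = 29
G: ⌊(155+31)/2⌋ = 93
B: ⌊(147+203)/2⌋ = 175
= RGB(29, 93, 175)


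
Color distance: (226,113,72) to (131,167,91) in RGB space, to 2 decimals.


d = √[(R₁-R₂)² + (G₁-G₂)² + (B₁-B₂)²]
d = √[(226-131)² + (113-167)² + (72-91)²]
d = √[9025 + 2916 + 361]
d = √12302
d ≈ 110.91


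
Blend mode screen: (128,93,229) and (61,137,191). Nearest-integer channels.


Screen: C = 255 - (255-A)×(255-B)/255, rounded to nearest integer
R: 255 - (255-128)×(255-61)/255 = 255 - 24638/255 ≈ 255 - 96.620 = 158.380 → 158
G: 255 - (255-93)×(255-137)/255 = 255 - 19116/255 ≈ 255 - 74.965 = 180.035 → 180
B: 255 - (255-229)×(255-191)/255 = 255 - 1664/255 ≈ 255 - 6.525 = 248.475 → 248
= RGB(158, 180, 248)


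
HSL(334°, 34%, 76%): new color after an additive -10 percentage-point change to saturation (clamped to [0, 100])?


Original S = 34%
Adjustment = -10 percentage points
New S = 34 + (-10) = 24
Clamp to [0, 100] → 24
= HSL(334°, 24%, 76%)


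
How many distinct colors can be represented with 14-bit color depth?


Colors = 2^bits = 2^14
= 16,384 colors


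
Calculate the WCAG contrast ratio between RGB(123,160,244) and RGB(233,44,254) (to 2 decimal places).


Linearize each sRGB channel c=v/255: c/12.92 if c ≤ 0.04045 else ((c+0.055)/1.055)^2.4
L = 0.2126×R_lin + 0.7152×G_lin + 0.0722×B_lin
Color 1 (123,160,244):
  R=123: 123/255≈0.4824 > 0.04045 → ((0.4824+0.055)/1.055)^2.4 ≈ 0.19807
  G=160: 160/255≈0.6275 > 0.04045 → ((0.6275+0.055)/1.055)^2.4 ≈ 0.35153
  B=244: 244/255≈0.9569 > 0.04045 → ((0.9569+0.055)/1.055)^2.4 ≈ 0.90466
  L1 = 0.2126×0.19807 + 0.7152×0.35153 + 0.0722×0.90466 ≈ 0.35884
Color 2 (233,44,254):
  R=233: 233/255≈0.9137 > 0.04045 → ((0.9137+0.055)/1.055)^2.4 ≈ 0.81485
  G=44: 44/255≈0.1725 > 0.04045 → ((0.1725+0.055)/1.055)^2.4 ≈ 0.02519
  B=254: 254/255≈0.9961 > 0.04045 → ((0.9961+0.055)/1.055)^2.4 ≈ 0.99110
  L2 = 0.2126×0.81485 + 0.7152×0.02519 + 0.0722×0.99110 ≈ 0.26281
Lighter = 0.35884, Darker = 0.26281
Ratio = (L_lighter + 0.05) / (L_darker + 0.05)
Ratio = (0.35884 + 0.05) / (0.26281 + 0.05) = 0.40884 / 0.31281 ≈ 1.3070
Ratio ≈ 1.31:1


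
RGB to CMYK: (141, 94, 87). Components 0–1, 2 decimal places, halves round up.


R'=141/255≈0.5529, G'=94/255≈0.3686, B'=87/255≈0.3412
K = 1 - max(R',G',B') = 1 - 141/255 = 114/255 = 0.44705… → 0.45
(1-R'-K)/(1-K) simplifies to (max-R)/max with max = 141:
C = (141-141)/141 = 0/141 = 0 → 0.00
M = (141-94)/141 = 47/141 = 0.33333… → 0.33
Y = (141-87)/141 = 54/141 = 0.38297… → 0.38
= CMYK(0.00, 0.33, 0.38, 0.45)


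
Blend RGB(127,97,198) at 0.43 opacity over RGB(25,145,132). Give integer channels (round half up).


C = α×F + (1-α)×B, with 1-α = 0.57
R: 0.43×127 + 0.57×25 = 54.61 + 14.25 = 68.86 → 69
G: 0.43×97 + 0.57×145 = 41.71 + 82.65 = 124.36 → 124
B: 0.43×198 + 0.57×132 = 85.14 + 75.24 = 160.38 → 160
= RGB(69, 124, 160)


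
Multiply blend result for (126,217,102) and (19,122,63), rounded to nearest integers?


Multiply: C = A×B/255, rounded to nearest integer
R: 126×19/255 = 2394/255 ≈ 9.388 → 9
G: 217×122/255 = 26474/255 ≈ 103.820 → 104
B: 102×63/255 = 6426/255 ≈ 25.200 → 25
= RGB(9, 104, 25)


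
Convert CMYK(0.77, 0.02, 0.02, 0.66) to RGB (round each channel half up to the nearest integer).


R = 255 × (1-C) × (1-K) = 255 × 0.23 × 0.34 = 19.941 → 20
G = 255 × (1-M) × (1-K) = 255 × 0.98 × 0.34 = 84.966 → 85
B = 255 × (1-Y) × (1-K) = 255 × 0.98 × 0.34 = 84.966 → 85
= RGB(20, 85, 85)


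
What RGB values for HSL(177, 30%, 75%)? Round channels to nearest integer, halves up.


H=177°, S=0.30, L=0.75
C = (1-|2L-1|)×S = (1-|0.50|)×0.30 = 0.15
H' = H/60 = 177/60 ≈ 2.9500; X = C×(1-|H' mod 2 - 1|) = 0.1425
m = L - C/2 = 0.75 - 0.075 = 0.675
Sector ⌊H'⌋ = 2 → (R',G',B') = (0.0, 0.15, 0.1425)
RGB = ((R'+m)×255, (G'+m)×255, (B'+m)×255) = (172.125, 210.375, 208.4625)
Round half up → RGB(172, 210, 208)


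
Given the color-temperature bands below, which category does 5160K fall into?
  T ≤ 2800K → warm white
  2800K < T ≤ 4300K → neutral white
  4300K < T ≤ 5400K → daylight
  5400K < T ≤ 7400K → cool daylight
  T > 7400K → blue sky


Temperature: 5160K
4300K < 5160K ≤ 5400K → daylight
Classification: daylight


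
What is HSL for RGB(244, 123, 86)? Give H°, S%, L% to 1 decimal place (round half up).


Normalize: R'=244/255≈0.9569, G'=123/255≈0.4824, B'=86/255≈0.3373
Max=244/255, Min=86/255, Δ=Max-Min=158/255
L = (Max+Min)/2 = (244+86)/510 = 330/510 = 0.64705… → L = 64.7%
L > 0.5 → S = Δ/(2-Max-Min) = 158/(510-244-86) = 158/180 = 0.87777… → S = 87.8%
(the 1/255 factors cancel in S and H, so raw channel differences can be used)
Max is R' → H = 60 × (((G-B)/Δ) mod 6) = 60 × (((123-86)/158) mod 6)
  37/158 = 0.2341…
  H = 60 × 0.2341… = 14.050…° → H = 14.1°
= HSL(14.1°, 87.8%, 64.7%)


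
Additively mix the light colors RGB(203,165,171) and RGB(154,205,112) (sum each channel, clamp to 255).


Additive: each channel = min(255, C₁+C₂)
R: 203+154 = 357 → 255
G: 165+205 = 370 → 255
B: 171+112 = 283 → 255
= RGB(255, 255, 255)


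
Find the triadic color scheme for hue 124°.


Triadic: equally spaced at 120° intervals
H1 = 124°
H2 = (124 + 120) mod 360 = 244°
H3 = (124 + 240) mod 360 = 4°
Triadic = 124°, 244°, 4°


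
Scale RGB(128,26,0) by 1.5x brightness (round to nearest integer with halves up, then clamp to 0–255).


Multiply each channel by 1.5, round half up, clamp to [0, 255]
R: 128×1.5 = 192
G: 26×1.5 = 39
B: 0×1.5 = 0
= RGB(192, 39, 0)


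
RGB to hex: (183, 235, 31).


R = 183 → B7 (hex)
G = 235 → EB (hex)
B = 31 → 1F (hex)
Hex = #B7EB1F


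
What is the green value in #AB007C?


Color: #AB007C
R = AB = 171
G = 00 = 0
B = 7C = 124
Green = 0


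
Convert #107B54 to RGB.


10 → 16 (R)
7B → 123 (G)
54 → 84 (B)
= RGB(16, 123, 84)


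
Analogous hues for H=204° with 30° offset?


Base hue: 204°
Left analog: (204 - 30) mod 360 = 174°
Right analog: (204 + 30) mod 360 = 234°
Analogous hues = 174° and 234°


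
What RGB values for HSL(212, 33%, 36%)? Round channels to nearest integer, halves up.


H=212°, S=0.33, L=0.36
C = (1-|2L-1|)×S = (1-|-0.28|)×0.33 = 0.2376
H' = H/60 = 212/60 ≈ 3.5333; X = C×(1-|H' mod 2 - 1|) = 0.11088
m = L - C/2 = 0.36 - 0.1188 = 0.2412
Sector ⌊H'⌋ = 3 → (R',G',B') = (0.0, 0.11088, 0.2376)
RGB = ((R'+m)×255, (G'+m)×255, (B'+m)×255) = (61.506, 89.7804, 122.094)
Round half up → RGB(62, 90, 122)


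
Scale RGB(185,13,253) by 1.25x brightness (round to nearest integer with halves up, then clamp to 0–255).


Multiply each channel by 1.25, round half up, clamp to [0, 255]
R: 185×1.25 = 231.25 → round → 231
G: 13×1.25 = 16.25 → round → 16
B: 253×1.25 = 316.25 → round → 316 → clamp → 255
= RGB(231, 16, 255)


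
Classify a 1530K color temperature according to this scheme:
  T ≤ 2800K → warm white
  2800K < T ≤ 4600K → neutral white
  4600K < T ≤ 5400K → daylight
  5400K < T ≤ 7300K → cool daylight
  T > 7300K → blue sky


Temperature: 1530K
1530K ≤ 2800K → warm white
Classification: warm white


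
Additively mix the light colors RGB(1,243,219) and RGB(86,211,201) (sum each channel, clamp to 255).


Additive: each channel = min(255, C₁+C₂)
R: 1+86 = 87 → 87
G: 243+211 = 454 → 255
B: 219+201 = 420 → 255
= RGB(87, 255, 255)


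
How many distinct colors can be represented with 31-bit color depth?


Colors = 2^bits = 2^31
= 2,147,483,648 colors


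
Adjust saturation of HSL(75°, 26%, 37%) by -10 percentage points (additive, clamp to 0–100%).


Original S = 26%
Adjustment = -10 percentage points
New S = 26 + (-10) = 16
Clamp to [0, 100] → 16
= HSL(75°, 16%, 37%)


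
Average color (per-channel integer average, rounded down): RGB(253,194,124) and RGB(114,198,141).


Midpoint: each channel = ⌊(C₁+C₂)/2⌋
R: ⌊(253+114)/2⌋ = 183
G: ⌊(194+198)/2⌋ = 196
B: ⌊(124+141)/2⌋ = 132
= RGB(183, 196, 132)


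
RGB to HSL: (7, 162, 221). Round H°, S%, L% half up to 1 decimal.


Normalize: R'=7/255≈0.0275, G'=162/255≈0.6353, B'=221/255≈0.8667
Max=221/255, Min=7/255, Δ=Max-Min=214/255
L = (Max+Min)/2 = (221+7)/510 = 228/510 = 0.44705… → L = 44.7%
L ≤ 0.5 → S = Δ/(Max+Min) = 214/(221+7) = 214/228 = 0.93859… → S = 93.9%
(the 1/255 factors cancel in S and H, so raw channel differences can be used)
Max is B' → H = 60 × ((R-G)/Δ + 4) = 60 × ((7-162)/214 + 4)
  -155/214 + 4 = -0.7242… + 4 = 3.2757…
  H = 60 × 3.2757… = 196.542…° → H = 196.5°
= HSL(196.5°, 93.9%, 44.7%)


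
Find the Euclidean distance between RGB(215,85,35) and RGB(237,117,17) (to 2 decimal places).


d = √[(R₁-R₂)² + (G₁-G₂)² + (B₁-B₂)²]
d = √[(215-237)² + (85-117)² + (35-17)²]
d = √[484 + 1024 + 324]
d = √1832
d ≈ 42.80


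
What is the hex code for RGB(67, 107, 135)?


R = 67 → 43 (hex)
G = 107 → 6B (hex)
B = 135 → 87 (hex)
Hex = #436B87


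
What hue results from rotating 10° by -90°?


New hue = (H + rotation) mod 360
New hue = (10 -90) mod 360
= -80 mod 360
= 280°


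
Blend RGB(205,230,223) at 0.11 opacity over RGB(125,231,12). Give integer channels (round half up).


C = α×F + (1-α)×B, with 1-α = 0.89
R: 0.11×205 + 0.89×125 = 22.55 + 111.25 = 133.80 → 134
G: 0.11×230 + 0.89×231 = 25.30 + 205.59 = 230.89 → 231
B: 0.11×223 + 0.89×12 = 24.53 + 10.68 = 35.21 → 35
= RGB(134, 231, 35)


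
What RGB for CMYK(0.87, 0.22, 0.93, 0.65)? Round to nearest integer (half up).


R = 255 × (1-C) × (1-K) = 255 × 0.13 × 0.35 = 11.6025 → 12
G = 255 × (1-M) × (1-K) = 255 × 0.78 × 0.35 = 69.615 → 70
B = 255 × (1-Y) × (1-K) = 255 × 0.07 × 0.35 = 6.2475 → 6
= RGB(12, 70, 6)


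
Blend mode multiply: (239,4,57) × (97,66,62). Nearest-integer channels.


Multiply: C = A×B/255, rounded to nearest integer
R: 239×97/255 = 23183/255 ≈ 90.914 → 91
G: 4×66/255 = 264/255 ≈ 1.035 → 1
B: 57×62/255 = 3534/255 ≈ 13.859 → 14
= RGB(91, 1, 14)


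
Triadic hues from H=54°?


Triadic: equally spaced at 120° intervals
H1 = 54°
H2 = (54 + 120) mod 360 = 174°
H3 = (54 + 240) mod 360 = 294°
Triadic = 54°, 174°, 294°


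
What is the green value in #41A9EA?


Color: #41A9EA
R = 41 = 65
G = A9 = 169
B = EA = 234
Green = 169


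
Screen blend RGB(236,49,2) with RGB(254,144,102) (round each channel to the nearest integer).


Screen: C = 255 - (255-A)×(255-B)/255, rounded to nearest integer
R: 255 - (255-236)×(255-254)/255 = 255 - 19/255 ≈ 255 - 0.075 = 254.925 → 255
G: 255 - (255-49)×(255-144)/255 = 255 - 22866/255 ≈ 255 - 89.671 = 165.329 → 165
B: 255 - (255-2)×(255-102)/255 = 255 - 38709/255 ≈ 255 - 151.800 = 103.200 → 103
= RGB(255, 165, 103)


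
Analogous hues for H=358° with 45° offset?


Base hue: 358°
Left analog: (358 - 45) mod 360 = 313°
Right analog: (358 + 45) mod 360 = 43°
Analogous hues = 313° and 43°


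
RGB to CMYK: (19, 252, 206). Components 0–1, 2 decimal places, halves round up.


R'=19/255≈0.0745, G'=252/255≈0.9882, B'=206/255≈0.8078
K = 1 - max(R',G',B') = 1 - 252/255 = 3/255 = 0.01176… → 0.01
(1-R'-K)/(1-K) simplifies to (max-R)/max with max = 252:
C = (252-19)/252 = 233/252 = 0.92460… → 0.92
M = (252-252)/252 = 0/252 = 0 → 0.00
Y = (252-206)/252 = 46/252 = 0.18253… → 0.18
= CMYK(0.92, 0.00, 0.18, 0.01)


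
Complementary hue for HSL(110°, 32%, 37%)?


Complement = opposite side of color wheel = hue + 180°
H' = (110 + 180) mod 360 = 290°
S and L unchanged.
= HSL(290°, 32%, 37%)


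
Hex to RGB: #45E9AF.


45 → 69 (R)
E9 → 233 (G)
AF → 175 (B)
= RGB(69, 233, 175)


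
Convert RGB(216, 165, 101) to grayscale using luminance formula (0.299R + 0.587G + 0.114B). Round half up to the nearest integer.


Gray = 0.299×R + 0.587×G + 0.114×B
Gray = 0.299×216 + 0.587×165 + 0.114×101
Gray = 64.584 + 96.855 + 11.514
Gray = 172.953 → round half up → 173
Gray = 173


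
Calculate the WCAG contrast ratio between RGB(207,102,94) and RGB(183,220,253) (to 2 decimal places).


Linearize each sRGB channel c=v/255: c/12.92 if c ≤ 0.04045 else ((c+0.055)/1.055)^2.4
L = 0.2126×R_lin + 0.7152×G_lin + 0.0722×B_lin
Color 1 (207,102,94):
  R=207: 207/255≈0.8118 > 0.04045 → ((0.8118+0.055)/1.055)^2.4 ≈ 0.62396
  G=102: 102/255≈0.4000 > 0.04045 → ((0.4000+0.055)/1.055)^2.4 ≈ 0.13287
  B=94: 94/255≈0.3686 > 0.04045 → ((0.3686+0.055)/1.055)^2.4 ≈ 0.11193
  L1 = 0.2126×0.62396 + 0.7152×0.13287 + 0.0722×0.11193 ≈ 0.23576
Color 2 (183,220,253):
  R=183: 183/255≈0.7176 > 0.04045 → ((0.7176+0.055)/1.055)^2.4 ≈ 0.47353
  G=220: 220/255≈0.8627 > 0.04045 → ((0.8627+0.055)/1.055)^2.4 ≈ 0.71569
  B=253: 253/255≈0.9922 > 0.04045 → ((0.9922+0.055)/1.055)^2.4 ≈ 0.98225
  L2 = 0.2126×0.47353 + 0.7152×0.71569 + 0.0722×0.98225 ≈ 0.68346
Lighter = 0.68346, Darker = 0.23576
Ratio = (L_lighter + 0.05) / (L_darker + 0.05)
Ratio = (0.68346 + 0.05) / (0.23576 + 0.05) = 0.73346 / 0.28576 ≈ 2.5667
Ratio ≈ 2.57:1


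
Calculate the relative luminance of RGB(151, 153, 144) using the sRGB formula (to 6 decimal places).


Linearize each channel (sRGB transfer function): c = v/255; c_lin = c/12.92 if c ≤ 0.04045, else ((c+0.055)/1.055)^2.4
  R: 151/255 ≈ 0.592157 > 0.04045 → ((0.592157+0.055)/1.055)^2.4 ≈ 0.309469
  G: 153/255 ≈ 0.600000 > 0.04045 → ((0.600000+0.055)/1.055)^2.4 ≈ 0.318547
  B: 144/255 ≈ 0.564706 > 0.04045 → ((0.564706+0.055)/1.055)^2.4 ≈ 0.278894
R_lin = 0.309469, G_lin = 0.318547, B_lin = 0.278894
L = 0.2126×R + 0.7152×G + 0.0722×B
L = 0.2126×0.309469 + 0.7152×0.318547 + 0.0722×0.278894
L ≈ 0.313754


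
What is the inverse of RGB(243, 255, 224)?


Invert: (255-R, 255-G, 255-B)
R: 255-243 = 12
G: 255-255 = 0
B: 255-224 = 31
= RGB(12, 0, 31)


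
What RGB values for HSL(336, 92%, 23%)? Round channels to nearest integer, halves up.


H=336°, S=0.92, L=0.23
C = (1-|2L-1|)×S = (1-|-0.54|)×0.92 = 0.4232
H' = H/60 = 336/60 ≈ 5.6000; X = C×(1-|H' mod 2 - 1|) = 0.16928
m = L - C/2 = 0.23 - 0.2116 = 0.0184
Sector ⌊H'⌋ = 5 → (R',G',B') = (0.4232, 0.0, 0.16928)
RGB = ((R'+m)×255, (G'+m)×255, (B'+m)×255) = (112.608, 4.692, 47.8584)
Round half up → RGB(113, 5, 48)


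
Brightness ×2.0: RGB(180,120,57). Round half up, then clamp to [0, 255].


Multiply each channel by 2.0, round half up, clamp to [0, 255]
R: 180×2.0 = 360 → clamp → 255
G: 120×2.0 = 240
B: 57×2.0 = 114
= RGB(255, 240, 114)


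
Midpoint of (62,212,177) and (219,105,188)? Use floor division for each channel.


Midpoint: each channel = ⌊(C₁+C₂)/2⌋
R: ⌊(62+219)/2⌋ = 140
G: ⌊(212+105)/2⌋ = 158
B: ⌊(177+188)/2⌋ = 182
= RGB(140, 158, 182)


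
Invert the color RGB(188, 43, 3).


Invert: (255-R, 255-G, 255-B)
R: 255-188 = 67
G: 255-43 = 212
B: 255-3 = 252
= RGB(67, 212, 252)


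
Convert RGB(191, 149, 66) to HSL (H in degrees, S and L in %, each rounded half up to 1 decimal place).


Normalize: R'=191/255≈0.7490, G'=149/255≈0.5843, B'=66/255≈0.2588
Max=191/255, Min=66/255, Δ=Max-Min=125/255
L = (Max+Min)/2 = (191+66)/510 = 257/510 = 0.50392… → L = 50.4%
L > 0.5 → S = Δ/(2-Max-Min) = 125/(510-191-66) = 125/253 = 0.49407… → S = 49.4%
(the 1/255 factors cancel in S and H, so raw channel differences can be used)
Max is R' → H = 60 × (((G-B)/Δ) mod 6) = 60 × (((149-66)/125) mod 6)
  83/125 = 0.664
  H = 60 × 0.664 = 39.84° → H = 39.8°
= HSL(39.8°, 49.4%, 50.4%)


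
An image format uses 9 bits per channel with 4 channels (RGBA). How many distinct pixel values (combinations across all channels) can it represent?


Total bits = 9 bits/channel × 4 channels = 36 bits
Distinct pixel values = 2^36
= 68,719,476,736 pixel values


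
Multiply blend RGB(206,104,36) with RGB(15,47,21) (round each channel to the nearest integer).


Multiply: C = A×B/255, rounded to nearest integer
R: 206×15/255 = 3090/255 ≈ 12.118 → 12
G: 104×47/255 = 4888/255 ≈ 19.169 → 19
B: 36×21/255 = 756/255 ≈ 2.965 → 3
= RGB(12, 19, 3)


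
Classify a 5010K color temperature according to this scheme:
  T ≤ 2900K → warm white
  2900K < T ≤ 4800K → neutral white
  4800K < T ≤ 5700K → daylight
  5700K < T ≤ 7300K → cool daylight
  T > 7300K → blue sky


Temperature: 5010K
4800K < 5010K ≤ 5700K → daylight
Classification: daylight


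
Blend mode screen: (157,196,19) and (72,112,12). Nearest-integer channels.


Screen: C = 255 - (255-A)×(255-B)/255, rounded to nearest integer
R: 255 - (255-157)×(255-72)/255 = 255 - 17934/255 ≈ 255 - 70.329 = 184.671 → 185
G: 255 - (255-196)×(255-112)/255 = 255 - 8437/255 ≈ 255 - 33.086 = 221.914 → 222
B: 255 - (255-19)×(255-12)/255 = 255 - 57348/255 ≈ 255 - 224.894 = 30.106 → 30
= RGB(185, 222, 30)


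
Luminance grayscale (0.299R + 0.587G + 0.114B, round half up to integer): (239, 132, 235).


Gray = 0.299×R + 0.587×G + 0.114×B
Gray = 0.299×239 + 0.587×132 + 0.114×235
Gray = 71.461 + 77.484 + 26.790
Gray = 175.735 → round half up → 176
Gray = 176


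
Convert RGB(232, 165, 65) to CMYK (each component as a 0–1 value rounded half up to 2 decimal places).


R'=232/255≈0.9098, G'=165/255≈0.6471, B'=65/255≈0.2549
K = 1 - max(R',G',B') = 1 - 232/255 = 23/255 = 0.09019… → 0.09
(1-R'-K)/(1-K) simplifies to (max-R)/max with max = 232:
C = (232-232)/232 = 0/232 = 0 → 0.00
M = (232-165)/232 = 67/232 = 0.28879… → 0.29
Y = (232-65)/232 = 167/232 = 0.71982… → 0.72
= CMYK(0.00, 0.29, 0.72, 0.09)


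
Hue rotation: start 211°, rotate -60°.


New hue = (H + rotation) mod 360
New hue = (211 -60) mod 360
= 151 mod 360
= 151°


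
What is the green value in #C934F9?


Color: #C934F9
R = C9 = 201
G = 34 = 52
B = F9 = 249
Green = 52


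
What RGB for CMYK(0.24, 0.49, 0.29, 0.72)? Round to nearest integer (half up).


R = 255 × (1-C) × (1-K) = 255 × 0.76 × 0.28 = 54.264 → 54
G = 255 × (1-M) × (1-K) = 255 × 0.51 × 0.28 = 36.414 → 36
B = 255 × (1-Y) × (1-K) = 255 × 0.71 × 0.28 = 50.694 → 51
= RGB(54, 36, 51)


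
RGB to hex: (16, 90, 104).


R = 16 → 10 (hex)
G = 90 → 5A (hex)
B = 104 → 68 (hex)
Hex = #105A68


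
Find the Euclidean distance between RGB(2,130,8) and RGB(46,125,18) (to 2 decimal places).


d = √[(R₁-R₂)² + (G₁-G₂)² + (B₁-B₂)²]
d = √[(2-46)² + (130-125)² + (8-18)²]
d = √[1936 + 25 + 100]
d = √2061
d ≈ 45.40


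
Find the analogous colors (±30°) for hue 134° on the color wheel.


Base hue: 134°
Left analog: (134 - 30) mod 360 = 104°
Right analog: (134 + 30) mod 360 = 164°
Analogous hues = 104° and 164°


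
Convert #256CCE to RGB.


25 → 37 (R)
6C → 108 (G)
CE → 206 (B)
= RGB(37, 108, 206)


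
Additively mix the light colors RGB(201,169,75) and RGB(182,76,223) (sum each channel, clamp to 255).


Additive: each channel = min(255, C₁+C₂)
R: 201+182 = 383 → 255
G: 169+76 = 245 → 245
B: 75+223 = 298 → 255
= RGB(255, 245, 255)


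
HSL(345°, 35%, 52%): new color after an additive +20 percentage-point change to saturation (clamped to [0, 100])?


Original S = 35%
Adjustment = +20 percentage points
New S = 35 + (20) = 55
Clamp to [0, 100] → 55
= HSL(345°, 55%, 52%)


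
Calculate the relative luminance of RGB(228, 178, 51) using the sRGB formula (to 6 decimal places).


Linearize each channel (sRGB transfer function): c = v/255; c_lin = c/12.92 if c ≤ 0.04045, else ((c+0.055)/1.055)^2.4
  R: 228/255 ≈ 0.894118 > 0.04045 → ((0.894118+0.055)/1.055)^2.4 ≈ 0.775822
  G: 178/255 ≈ 0.698039 > 0.04045 → ((0.698039+0.055)/1.055)^2.4 ≈ 0.445201
  B: 51/255 ≈ 0.200000 > 0.04045 → ((0.200000+0.055)/1.055)^2.4 ≈ 0.033105
R_lin = 0.775822, G_lin = 0.445201, B_lin = 0.033105
L = 0.2126×R + 0.7152×G + 0.0722×B
L = 0.2126×0.775822 + 0.7152×0.445201 + 0.0722×0.033105
L ≈ 0.485738


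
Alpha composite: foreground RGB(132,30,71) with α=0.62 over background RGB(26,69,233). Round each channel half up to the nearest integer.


C = α×F + (1-α)×B, with 1-α = 0.38
R: 0.62×132 + 0.38×26 = 81.84 + 9.88 = 91.72 → 92
G: 0.62×30 + 0.38×69 = 18.60 + 26.22 = 44.82 → 45
B: 0.62×71 + 0.38×233 = 44.02 + 88.54 = 132.56 → 133
= RGB(92, 45, 133)


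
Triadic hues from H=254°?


Triadic: equally spaced at 120° intervals
H1 = 254°
H2 = (254 + 120) mod 360 = 14°
H3 = (254 + 240) mod 360 = 134°
Triadic = 254°, 14°, 134°


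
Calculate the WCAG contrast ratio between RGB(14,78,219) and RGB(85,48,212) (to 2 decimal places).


Linearize each sRGB channel c=v/255: c/12.92 if c ≤ 0.04045 else ((c+0.055)/1.055)^2.4
L = 0.2126×R_lin + 0.7152×G_lin + 0.0722×B_lin
Color 1 (14,78,219):
  R=14: 14/255≈0.0549 > 0.04045 → ((0.0549+0.055)/1.055)^2.4 ≈ 0.00439
  G=78: 78/255≈0.3059 > 0.04045 → ((0.3059+0.055)/1.055)^2.4 ≈ 0.07619
  B=219: 219/255≈0.8588 > 0.04045 → ((0.8588+0.055)/1.055)^2.4 ≈ 0.70838
  L1 = 0.2126×0.00439 + 0.7152×0.07619 + 0.0722×0.70838 ≈ 0.10657
Color 2 (85,48,212):
  R=85: 85/255≈0.3333 > 0.04045 → ((0.3333+0.055)/1.055)^2.4 ≈ 0.09084
  G=48: 48/255≈0.1882 > 0.04045 → ((0.1882+0.055)/1.055)^2.4 ≈ 0.02956
  B=212: 212/255≈0.8314 > 0.04045 → ((0.8314+0.055)/1.055)^2.4 ≈ 0.65837
  L2 = 0.2126×0.09084 + 0.7152×0.02956 + 0.0722×0.65837 ≈ 0.08799
Lighter = 0.10657, Darker = 0.08799
Ratio = (L_lighter + 0.05) / (L_darker + 0.05)
Ratio = (0.10657 + 0.05) / (0.08799 + 0.05) = 0.15657 / 0.13799 ≈ 1.1346
Ratio ≈ 1.13:1


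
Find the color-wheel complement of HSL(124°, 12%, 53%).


Complement = opposite side of color wheel = hue + 180°
H' = (124 + 180) mod 360 = 304°
S and L unchanged.
= HSL(304°, 12%, 53%)


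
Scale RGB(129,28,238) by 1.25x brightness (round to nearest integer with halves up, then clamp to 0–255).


Multiply each channel by 1.25, round half up, clamp to [0, 255]
R: 129×1.25 = 161.25 → round → 161
G: 28×1.25 = 35
B: 238×1.25 = 297.5 → round → 298 → clamp → 255
= RGB(161, 35, 255)
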